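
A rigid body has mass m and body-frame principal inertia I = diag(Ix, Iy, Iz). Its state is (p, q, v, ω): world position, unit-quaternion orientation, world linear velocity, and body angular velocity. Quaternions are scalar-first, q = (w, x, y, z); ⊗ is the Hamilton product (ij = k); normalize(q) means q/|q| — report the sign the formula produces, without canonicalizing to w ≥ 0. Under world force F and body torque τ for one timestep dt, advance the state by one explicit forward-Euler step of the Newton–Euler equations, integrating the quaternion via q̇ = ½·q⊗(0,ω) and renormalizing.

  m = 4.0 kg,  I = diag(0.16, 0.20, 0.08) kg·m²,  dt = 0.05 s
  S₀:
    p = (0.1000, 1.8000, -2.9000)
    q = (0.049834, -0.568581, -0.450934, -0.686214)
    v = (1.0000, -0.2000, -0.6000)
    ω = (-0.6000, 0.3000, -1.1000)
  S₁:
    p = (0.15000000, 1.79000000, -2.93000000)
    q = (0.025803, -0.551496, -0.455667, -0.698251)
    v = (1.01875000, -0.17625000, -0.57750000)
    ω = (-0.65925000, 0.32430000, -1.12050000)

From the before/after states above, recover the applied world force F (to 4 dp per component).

F = (1.5000, 1.9000, 1.8000)

velocity change Δv = (0.01875000, 0.02375000, 0.02250000)
applied force F = (1.5000, 1.9000, 1.8000)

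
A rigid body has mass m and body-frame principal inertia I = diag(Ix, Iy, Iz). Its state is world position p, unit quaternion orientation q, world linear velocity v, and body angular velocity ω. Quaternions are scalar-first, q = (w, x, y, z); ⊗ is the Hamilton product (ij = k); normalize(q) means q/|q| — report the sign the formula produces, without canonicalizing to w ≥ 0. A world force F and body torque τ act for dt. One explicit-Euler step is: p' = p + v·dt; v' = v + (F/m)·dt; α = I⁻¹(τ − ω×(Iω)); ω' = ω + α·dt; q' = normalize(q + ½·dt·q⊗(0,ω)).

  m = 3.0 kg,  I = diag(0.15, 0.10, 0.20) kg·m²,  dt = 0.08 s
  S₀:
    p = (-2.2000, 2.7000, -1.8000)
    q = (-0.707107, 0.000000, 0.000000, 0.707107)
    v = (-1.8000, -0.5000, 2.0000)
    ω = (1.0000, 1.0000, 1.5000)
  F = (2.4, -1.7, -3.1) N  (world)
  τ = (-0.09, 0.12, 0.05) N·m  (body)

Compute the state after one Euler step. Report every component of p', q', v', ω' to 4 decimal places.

ω×(Iω) gyroscopic = (0.1500, -0.0750, -0.0500)
angular accel α = (-1.6000, 1.9500, 0.5000)
ω' = ω + α·dt = (0.8720, 1.1560, 1.5400)
2q̇ = q⊗(0,ω) = (-1.0606605, -1.4142140, 0.0000000, -1.0606605)
updated quaternion q' = (-0.7470, -0.0564, 0.0000, 0.6624)
a = F/m = (0.8000, -0.5667, -1.0333)
p' = p + v·dt = (-2.3440, 2.6600, -1.6400)
v' = v + a·dt = (-1.7360, -0.5453, 1.9173)

p' = (-2.3440, 2.6600, -1.6400)
q' = (-0.7470, -0.0564, 0.0000, 0.6624)
v' = (-1.7360, -0.5453, 1.9173)
ω' = (0.8720, 1.1560, 1.5400)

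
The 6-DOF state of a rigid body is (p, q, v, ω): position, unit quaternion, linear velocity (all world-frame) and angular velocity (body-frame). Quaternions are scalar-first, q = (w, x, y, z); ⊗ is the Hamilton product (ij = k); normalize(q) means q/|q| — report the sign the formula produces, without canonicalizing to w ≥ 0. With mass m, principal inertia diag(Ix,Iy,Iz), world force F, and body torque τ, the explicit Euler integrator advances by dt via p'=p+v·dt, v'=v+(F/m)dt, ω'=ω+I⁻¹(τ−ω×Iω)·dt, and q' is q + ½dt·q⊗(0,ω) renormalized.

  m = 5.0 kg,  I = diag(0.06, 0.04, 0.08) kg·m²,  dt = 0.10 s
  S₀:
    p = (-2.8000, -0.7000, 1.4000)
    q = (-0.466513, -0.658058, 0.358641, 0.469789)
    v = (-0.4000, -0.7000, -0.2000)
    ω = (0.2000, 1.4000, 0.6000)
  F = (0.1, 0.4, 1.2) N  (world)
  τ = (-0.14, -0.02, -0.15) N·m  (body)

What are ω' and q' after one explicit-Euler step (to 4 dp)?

ω' = (-0.0893, 1.3560, 0.4195)
q' = (-0.4977, -0.6828, 0.3494, 0.4050)

(τ − ω×Iω)/I = (-2.8933, -0.4400, -1.8050)
ω + α·dt = (-0.0893, 1.3560, 0.4195)
q⊗(0,ω) = (-0.6523592, -0.5358226, -0.1643256, -1.2729172)
q' = normalize(q + ½dt·q⊗(0,ω)) = (-0.4977, -0.6828, 0.3494, 0.4050)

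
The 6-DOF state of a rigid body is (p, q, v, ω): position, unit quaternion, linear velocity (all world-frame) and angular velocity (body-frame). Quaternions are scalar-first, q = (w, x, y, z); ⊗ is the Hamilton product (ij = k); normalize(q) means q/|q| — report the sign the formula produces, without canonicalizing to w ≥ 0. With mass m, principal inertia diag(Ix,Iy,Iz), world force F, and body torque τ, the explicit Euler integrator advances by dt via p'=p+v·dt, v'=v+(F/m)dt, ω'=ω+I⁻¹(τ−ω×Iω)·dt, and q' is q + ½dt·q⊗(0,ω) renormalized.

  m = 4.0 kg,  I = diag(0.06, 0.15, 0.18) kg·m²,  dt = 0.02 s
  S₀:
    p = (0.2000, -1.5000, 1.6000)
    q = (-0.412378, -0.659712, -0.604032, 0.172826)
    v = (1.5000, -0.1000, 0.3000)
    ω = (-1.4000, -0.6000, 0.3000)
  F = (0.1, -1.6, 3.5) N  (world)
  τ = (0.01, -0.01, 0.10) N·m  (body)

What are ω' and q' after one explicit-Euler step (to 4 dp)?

precession coupling ω×(Iω) = (-0.0054, 0.0504, 0.0756)
(τ − ω×Iω)/I = (0.2567, -0.4027, 0.1356)
new body rate ω' = (-1.3949, -0.6081, 0.3027)
Hamilton product q⊗(0,ω) = (-1.3378638, 0.4998152, 0.2033840, -0.5735310)
updated quaternion q' = (-0.4257, -0.6546, -0.6019, 0.1671)

ω' = (-1.3949, -0.6081, 0.3027)
q' = (-0.4257, -0.6546, -0.6019, 0.1671)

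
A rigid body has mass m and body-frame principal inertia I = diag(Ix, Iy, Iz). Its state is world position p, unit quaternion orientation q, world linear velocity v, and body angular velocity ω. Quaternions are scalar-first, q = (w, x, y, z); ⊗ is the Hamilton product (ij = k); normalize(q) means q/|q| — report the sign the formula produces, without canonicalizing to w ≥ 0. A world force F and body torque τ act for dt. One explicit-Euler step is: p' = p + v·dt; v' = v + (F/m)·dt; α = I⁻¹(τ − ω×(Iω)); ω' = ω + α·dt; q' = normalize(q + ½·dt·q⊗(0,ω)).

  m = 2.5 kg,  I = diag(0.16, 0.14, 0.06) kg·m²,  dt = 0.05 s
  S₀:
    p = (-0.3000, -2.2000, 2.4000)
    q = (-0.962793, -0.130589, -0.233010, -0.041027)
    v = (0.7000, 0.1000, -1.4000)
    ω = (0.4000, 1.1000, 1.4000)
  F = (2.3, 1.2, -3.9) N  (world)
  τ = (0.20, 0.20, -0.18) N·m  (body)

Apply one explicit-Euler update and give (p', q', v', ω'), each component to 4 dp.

gyro term ω×Iω = (-0.1232, 0.0560, -0.0088)
α = I⁻¹(τ − ω×Iω) = (2.0200, 1.0286, -2.8533)
ω + α·dt = (0.5010, 1.1514, 1.2573)
Hamilton product q⊗(0,ω) = (0.3659844, -0.6662015, -0.8926585, -1.3983541)
updated quaternion q' = (-0.9527, -0.1471, -0.2551, -0.0759)
a = (0.9200, 0.4800, -1.5600)
new position p' = (-0.2650, -2.1950, 2.3300)
v' = v + a·dt = (0.7460, 0.1240, -1.4780)

p' = (-0.2650, -2.1950, 2.3300)
q' = (-0.9527, -0.1471, -0.2551, -0.0759)
v' = (0.7460, 0.1240, -1.4780)
ω' = (0.5010, 1.1514, 1.2573)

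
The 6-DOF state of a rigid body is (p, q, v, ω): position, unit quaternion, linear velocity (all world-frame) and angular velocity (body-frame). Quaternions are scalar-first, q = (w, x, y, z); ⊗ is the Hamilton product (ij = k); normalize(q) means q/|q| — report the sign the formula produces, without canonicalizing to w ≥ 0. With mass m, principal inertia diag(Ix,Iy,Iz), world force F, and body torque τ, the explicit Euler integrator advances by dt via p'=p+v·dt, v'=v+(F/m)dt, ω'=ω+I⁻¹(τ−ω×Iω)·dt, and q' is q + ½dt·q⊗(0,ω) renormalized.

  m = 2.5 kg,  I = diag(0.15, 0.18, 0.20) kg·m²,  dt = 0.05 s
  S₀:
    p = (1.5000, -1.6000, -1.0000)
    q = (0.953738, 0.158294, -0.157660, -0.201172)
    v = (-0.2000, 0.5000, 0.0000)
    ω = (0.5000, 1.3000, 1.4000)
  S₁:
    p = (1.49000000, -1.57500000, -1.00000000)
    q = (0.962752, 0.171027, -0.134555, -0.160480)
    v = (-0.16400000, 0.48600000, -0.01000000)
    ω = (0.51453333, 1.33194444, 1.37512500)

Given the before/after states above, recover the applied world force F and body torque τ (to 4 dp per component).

ω₁ − ω₀ = (0.01453333, 0.03194444, -0.02487500)
precession coupling = (0.0364, -0.0350, 0.0195)
I·α + gyro = (0.0800, 0.0800, -0.0800)
v₁ − v₀ = (0.03600000, -0.01400000, -0.01000000)
F = m·Δv/dt = (1.8000, -0.7000, -0.5000)

F = (1.8000, -0.7000, -0.5000)
τ = (0.0800, 0.0800, -0.0800)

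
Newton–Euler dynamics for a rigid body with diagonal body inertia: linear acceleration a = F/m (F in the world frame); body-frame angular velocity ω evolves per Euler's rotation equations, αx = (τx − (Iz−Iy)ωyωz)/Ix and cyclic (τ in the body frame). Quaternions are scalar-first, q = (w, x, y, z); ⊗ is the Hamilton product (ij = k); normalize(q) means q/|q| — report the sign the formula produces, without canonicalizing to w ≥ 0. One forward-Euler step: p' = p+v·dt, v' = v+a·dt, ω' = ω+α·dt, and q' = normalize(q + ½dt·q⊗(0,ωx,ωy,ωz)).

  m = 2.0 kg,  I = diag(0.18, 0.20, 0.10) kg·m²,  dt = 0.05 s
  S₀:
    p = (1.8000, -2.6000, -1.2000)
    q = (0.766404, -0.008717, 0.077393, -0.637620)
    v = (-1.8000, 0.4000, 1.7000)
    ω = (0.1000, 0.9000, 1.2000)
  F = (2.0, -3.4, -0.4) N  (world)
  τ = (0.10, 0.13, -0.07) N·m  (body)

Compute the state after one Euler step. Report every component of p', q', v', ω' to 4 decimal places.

(τ − ω×Iω)/I = (1.1556, 0.6020, -0.7180)
ω + α·dt = (0.1578, 0.9301, 1.1641)
2q̇ = q⊗(0,ω) = (0.6963620, 0.7433700, 0.6364620, 0.9041002)
q' = normalize(q + ½dt·q⊗(0,ω)) = (0.7833, 0.0099, 0.0932, -0.6146)
p' = p + v·dt = (1.7100, -2.5800, -1.1150)
v + (F/m)dt = (-1.7500, 0.3150, 1.6900)

p' = (1.7100, -2.5800, -1.1150)
q' = (0.7833, 0.0099, 0.0932, -0.6146)
v' = (-1.7500, 0.3150, 1.6900)
ω' = (0.1578, 0.9301, 1.1641)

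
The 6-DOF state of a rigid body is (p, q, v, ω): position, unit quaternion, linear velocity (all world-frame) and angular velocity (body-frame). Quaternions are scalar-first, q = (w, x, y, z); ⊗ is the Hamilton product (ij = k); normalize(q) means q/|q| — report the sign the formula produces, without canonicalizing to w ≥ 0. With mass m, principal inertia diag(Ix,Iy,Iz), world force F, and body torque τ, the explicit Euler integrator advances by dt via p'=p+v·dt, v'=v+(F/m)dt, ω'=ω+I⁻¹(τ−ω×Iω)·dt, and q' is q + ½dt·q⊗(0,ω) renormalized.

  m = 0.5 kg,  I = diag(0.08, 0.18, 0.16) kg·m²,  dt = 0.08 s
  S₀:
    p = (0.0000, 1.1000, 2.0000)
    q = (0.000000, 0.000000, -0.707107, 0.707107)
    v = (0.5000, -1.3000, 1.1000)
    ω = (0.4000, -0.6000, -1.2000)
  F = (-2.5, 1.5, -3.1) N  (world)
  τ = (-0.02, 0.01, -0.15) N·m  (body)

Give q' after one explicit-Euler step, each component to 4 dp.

q' = (0.0169, 0.0508, -0.6947, 0.7173)

Hamilton product q⊗(0,ω) = (0.4242642, 1.2727926, 0.2828428, 0.2828428)
q + ½dt·q⊗(0,ω), renormalized = (0.0169, 0.0508, -0.6947, 0.7173)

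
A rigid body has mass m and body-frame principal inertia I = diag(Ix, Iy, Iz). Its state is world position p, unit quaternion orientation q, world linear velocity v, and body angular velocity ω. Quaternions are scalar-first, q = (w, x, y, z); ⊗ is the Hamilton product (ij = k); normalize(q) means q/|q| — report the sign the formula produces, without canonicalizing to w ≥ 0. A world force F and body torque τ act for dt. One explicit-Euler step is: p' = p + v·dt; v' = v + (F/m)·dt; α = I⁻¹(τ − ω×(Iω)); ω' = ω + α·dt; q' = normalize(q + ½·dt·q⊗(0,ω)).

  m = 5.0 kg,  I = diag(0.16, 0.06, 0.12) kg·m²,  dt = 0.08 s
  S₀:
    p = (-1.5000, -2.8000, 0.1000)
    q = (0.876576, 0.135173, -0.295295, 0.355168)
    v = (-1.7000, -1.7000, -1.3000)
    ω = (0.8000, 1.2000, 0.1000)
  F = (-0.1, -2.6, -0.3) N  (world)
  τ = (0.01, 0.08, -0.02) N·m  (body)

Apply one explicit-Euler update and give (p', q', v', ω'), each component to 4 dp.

p' = (-1.6360, -2.9360, -0.0040)
q' = (0.8835, 0.1448, -0.2420, 0.3740)
v' = (-1.7016, -1.7416, -1.3048)
ω' = (0.8014, 1.3024, 0.1507)

precession coupling ω×(Iω) = (0.0072, 0.0032, -0.0960)
α = I⁻¹(τ − ω×Iω) = (0.0175, 1.2800, 0.6333)
ω + α·dt = (0.8014, 1.3024, 0.1507)
q⊗(0,ω) = (0.2106988, 0.2455297, 1.3225083, 0.4861012)
q + ½dt·q⊗(0,ω), renormalized = (0.8835, 0.1448, -0.2420, 0.3740)
linear accel F/m = (-0.0200, -0.5200, -0.0600)
new position p' = (-1.6360, -2.9360, -0.0040)
v' = v + a·dt = (-1.7016, -1.7416, -1.3048)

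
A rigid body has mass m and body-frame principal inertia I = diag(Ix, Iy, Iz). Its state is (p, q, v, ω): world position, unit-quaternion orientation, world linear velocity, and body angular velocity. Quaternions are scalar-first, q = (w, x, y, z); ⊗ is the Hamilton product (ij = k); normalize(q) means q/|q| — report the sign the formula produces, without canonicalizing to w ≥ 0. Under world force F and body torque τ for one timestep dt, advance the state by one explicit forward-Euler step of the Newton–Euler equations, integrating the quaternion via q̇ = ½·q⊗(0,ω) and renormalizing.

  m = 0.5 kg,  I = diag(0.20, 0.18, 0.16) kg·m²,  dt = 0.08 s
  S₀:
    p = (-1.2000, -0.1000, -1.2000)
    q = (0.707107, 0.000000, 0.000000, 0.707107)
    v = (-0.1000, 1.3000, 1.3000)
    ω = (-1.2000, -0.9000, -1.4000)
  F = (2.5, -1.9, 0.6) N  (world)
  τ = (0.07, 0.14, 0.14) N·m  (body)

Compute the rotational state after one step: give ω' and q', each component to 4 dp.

ω' = (-1.1619, -0.8676, -1.3192)
q' = (0.7442, -0.0085, -0.0592, 0.6653)

α = I⁻¹(τ − ω×Iω) = (0.4760, 0.4044, 1.0100)
new body rate ω' = (-1.1619, -0.8676, -1.3192)
2q̇ = q⊗(0,ω) = (0.9899498, -0.2121321, -1.4849247, -0.9899498)
q + ½dt·q⊗(0,ω), renormalized = (0.7442, -0.0085, -0.0592, 0.6653)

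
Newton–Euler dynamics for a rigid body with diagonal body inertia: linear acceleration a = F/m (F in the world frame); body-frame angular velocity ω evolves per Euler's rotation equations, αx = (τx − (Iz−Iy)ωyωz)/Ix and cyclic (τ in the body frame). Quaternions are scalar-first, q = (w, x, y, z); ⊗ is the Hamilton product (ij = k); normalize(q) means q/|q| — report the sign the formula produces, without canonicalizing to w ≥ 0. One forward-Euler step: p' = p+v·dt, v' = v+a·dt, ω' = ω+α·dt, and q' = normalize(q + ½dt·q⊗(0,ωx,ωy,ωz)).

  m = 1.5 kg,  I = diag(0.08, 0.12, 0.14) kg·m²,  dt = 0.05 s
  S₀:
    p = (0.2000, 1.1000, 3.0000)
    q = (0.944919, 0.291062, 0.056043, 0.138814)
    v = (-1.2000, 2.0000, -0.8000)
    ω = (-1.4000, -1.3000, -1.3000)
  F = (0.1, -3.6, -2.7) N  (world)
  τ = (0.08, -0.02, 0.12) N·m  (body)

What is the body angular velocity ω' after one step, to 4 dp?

gyro term ω×Iω = (0.0338, -0.1092, 0.0728)
α = I⁻¹(τ − ω×Iω) = (0.5775, 0.7433, 0.3371)
ω' = ω + α·dt = (-1.3711, -1.2628, -1.2831)

ω' = (-1.3711, -1.2628, -1.2831)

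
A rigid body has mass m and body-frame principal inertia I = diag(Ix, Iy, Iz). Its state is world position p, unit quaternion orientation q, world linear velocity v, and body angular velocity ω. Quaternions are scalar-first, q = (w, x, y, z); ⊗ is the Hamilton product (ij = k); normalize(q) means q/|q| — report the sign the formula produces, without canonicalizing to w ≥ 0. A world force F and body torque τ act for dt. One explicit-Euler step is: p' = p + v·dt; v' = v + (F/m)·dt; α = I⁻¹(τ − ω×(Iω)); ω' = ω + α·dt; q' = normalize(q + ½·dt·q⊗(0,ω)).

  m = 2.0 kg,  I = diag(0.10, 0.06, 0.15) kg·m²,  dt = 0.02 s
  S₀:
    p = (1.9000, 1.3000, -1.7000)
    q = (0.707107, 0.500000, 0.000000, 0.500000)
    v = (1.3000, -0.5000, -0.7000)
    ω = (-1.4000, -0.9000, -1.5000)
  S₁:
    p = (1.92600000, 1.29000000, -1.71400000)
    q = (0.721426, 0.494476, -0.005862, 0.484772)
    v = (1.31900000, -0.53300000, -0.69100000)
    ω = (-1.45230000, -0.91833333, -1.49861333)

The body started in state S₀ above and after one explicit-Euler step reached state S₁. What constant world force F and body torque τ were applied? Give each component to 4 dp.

F = (1.9000, -3.3000, 0.9000)
τ = (-0.1400, -0.1600, -0.0400)

Δv = v₁−v₀ = (0.01900000, -0.03300000, 0.00900000)
F = m·Δv/dt = (1.9000, -3.3000, 0.9000)
rate change Δω = (-0.05230000, -0.01833333, 0.00138667)
τ = I·(Δω/dt) + ω₀×(Iω₀) = (-0.1400, -0.1600, -0.0400)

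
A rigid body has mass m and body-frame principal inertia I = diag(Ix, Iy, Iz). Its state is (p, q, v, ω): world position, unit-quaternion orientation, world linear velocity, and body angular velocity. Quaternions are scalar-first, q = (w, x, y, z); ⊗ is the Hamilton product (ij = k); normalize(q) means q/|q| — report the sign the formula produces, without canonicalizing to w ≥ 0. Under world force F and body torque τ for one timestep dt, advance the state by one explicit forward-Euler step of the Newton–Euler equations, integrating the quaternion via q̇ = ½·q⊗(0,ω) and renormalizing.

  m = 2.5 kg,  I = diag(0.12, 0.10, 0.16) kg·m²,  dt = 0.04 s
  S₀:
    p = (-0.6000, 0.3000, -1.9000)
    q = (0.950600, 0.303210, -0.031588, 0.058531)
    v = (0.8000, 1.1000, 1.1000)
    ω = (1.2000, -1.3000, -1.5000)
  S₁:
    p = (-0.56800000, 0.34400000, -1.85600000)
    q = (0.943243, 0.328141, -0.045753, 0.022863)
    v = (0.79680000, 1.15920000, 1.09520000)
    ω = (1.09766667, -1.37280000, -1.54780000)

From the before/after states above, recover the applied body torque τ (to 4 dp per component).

ω₁ − ω₀ = (-0.10233333, -0.07280000, -0.04780000)
ω₀×(Iω₀) = (0.1170, 0.0720, 0.0312)
τ = I·(Δω/dt) + ω₀×(Iω₀) = (-0.1900, -0.1100, -0.1600)

τ = (-0.1900, -0.1100, -0.1600)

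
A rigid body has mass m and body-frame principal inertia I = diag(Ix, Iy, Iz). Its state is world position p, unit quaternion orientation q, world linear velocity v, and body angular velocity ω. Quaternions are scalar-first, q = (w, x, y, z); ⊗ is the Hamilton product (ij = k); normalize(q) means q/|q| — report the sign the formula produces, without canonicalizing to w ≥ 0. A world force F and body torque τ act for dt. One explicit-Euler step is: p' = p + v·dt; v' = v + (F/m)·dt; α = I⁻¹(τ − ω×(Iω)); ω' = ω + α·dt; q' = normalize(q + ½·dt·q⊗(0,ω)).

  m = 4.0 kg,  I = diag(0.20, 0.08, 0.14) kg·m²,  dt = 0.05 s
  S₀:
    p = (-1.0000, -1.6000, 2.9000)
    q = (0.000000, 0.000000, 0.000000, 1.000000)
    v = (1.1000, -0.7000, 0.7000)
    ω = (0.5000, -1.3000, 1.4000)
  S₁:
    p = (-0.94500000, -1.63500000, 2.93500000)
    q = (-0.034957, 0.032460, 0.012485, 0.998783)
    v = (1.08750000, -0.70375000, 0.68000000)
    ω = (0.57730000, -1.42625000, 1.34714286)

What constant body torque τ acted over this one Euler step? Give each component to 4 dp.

ω₁ − ω₀ = (0.07730000, -0.12625000, -0.05285714)
gyro term ω₀×Iω₀ = (-0.1092, 0.0420, 0.0780)
applied torque τ = (0.2000, -0.1600, -0.0700)

τ = (0.2000, -0.1600, -0.0700)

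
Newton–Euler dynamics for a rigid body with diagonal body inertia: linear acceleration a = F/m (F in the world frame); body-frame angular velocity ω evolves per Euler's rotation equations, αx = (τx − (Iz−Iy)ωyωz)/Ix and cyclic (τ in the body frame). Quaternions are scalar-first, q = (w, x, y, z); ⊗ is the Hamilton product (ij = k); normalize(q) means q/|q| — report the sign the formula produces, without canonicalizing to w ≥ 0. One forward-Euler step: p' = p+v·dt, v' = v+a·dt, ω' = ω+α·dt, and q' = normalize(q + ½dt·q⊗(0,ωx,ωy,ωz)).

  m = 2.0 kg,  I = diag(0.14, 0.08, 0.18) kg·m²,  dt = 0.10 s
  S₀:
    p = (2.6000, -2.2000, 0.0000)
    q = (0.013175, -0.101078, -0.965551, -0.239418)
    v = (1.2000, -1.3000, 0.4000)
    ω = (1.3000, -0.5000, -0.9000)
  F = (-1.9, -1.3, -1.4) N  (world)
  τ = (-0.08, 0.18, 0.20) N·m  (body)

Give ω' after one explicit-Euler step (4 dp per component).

angular accel α = (-0.8929, 1.6650, 0.8944)
ω' = ω + α·dt = (1.2107, -0.3335, -0.8106)

ω' = (1.2107, -0.3335, -0.8106)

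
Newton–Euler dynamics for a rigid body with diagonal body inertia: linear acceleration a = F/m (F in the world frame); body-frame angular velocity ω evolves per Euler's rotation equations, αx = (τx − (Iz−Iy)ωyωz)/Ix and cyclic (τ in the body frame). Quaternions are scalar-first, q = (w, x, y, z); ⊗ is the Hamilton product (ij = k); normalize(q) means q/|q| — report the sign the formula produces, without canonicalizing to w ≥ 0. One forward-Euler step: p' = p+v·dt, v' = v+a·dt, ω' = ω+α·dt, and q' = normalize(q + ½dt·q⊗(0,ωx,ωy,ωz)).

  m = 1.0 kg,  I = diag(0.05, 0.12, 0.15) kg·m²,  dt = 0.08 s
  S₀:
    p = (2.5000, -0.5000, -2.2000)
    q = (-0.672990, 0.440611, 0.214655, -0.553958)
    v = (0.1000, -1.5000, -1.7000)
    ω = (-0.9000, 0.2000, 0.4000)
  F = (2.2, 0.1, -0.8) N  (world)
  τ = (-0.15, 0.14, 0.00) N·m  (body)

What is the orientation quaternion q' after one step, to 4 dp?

q⊗(0,ω) = (0.5752021, 0.8023446, 0.1877198, 0.0121157)
q' = normalize(q + ½dt·q⊗(0,ω)) = (-0.6495, 0.4723, 0.2220, -0.5530)

q' = (-0.6495, 0.4723, 0.2220, -0.5530)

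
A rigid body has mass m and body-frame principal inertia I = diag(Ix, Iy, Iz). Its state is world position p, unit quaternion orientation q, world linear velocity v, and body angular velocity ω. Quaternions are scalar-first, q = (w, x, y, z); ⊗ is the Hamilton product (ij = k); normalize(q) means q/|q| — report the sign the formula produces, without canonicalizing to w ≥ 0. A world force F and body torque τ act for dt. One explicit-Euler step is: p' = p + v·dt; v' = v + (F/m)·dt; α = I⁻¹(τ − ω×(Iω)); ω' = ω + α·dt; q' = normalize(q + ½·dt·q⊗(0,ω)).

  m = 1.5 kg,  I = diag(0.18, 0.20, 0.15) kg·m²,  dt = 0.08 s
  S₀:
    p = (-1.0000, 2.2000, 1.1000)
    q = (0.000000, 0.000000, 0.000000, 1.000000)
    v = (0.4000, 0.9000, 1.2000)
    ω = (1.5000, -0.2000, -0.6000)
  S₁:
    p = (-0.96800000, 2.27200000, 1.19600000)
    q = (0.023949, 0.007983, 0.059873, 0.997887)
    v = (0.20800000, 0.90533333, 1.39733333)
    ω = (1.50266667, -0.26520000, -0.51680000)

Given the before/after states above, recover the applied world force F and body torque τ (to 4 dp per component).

F = (-3.6000, 0.1000, 3.7000)
τ = (0.0000, -0.1900, 0.1500)

Δv = v₁−v₀ = (-0.19200000, 0.00533333, 0.19733333)
applied force F = (-3.6000, 0.1000, 3.7000)
ω₁ − ω₀ = (0.00266667, -0.06520000, 0.08320000)
precession coupling = (-0.0060, -0.0270, -0.0060)
applied torque τ = (0.0000, -0.1900, 0.1500)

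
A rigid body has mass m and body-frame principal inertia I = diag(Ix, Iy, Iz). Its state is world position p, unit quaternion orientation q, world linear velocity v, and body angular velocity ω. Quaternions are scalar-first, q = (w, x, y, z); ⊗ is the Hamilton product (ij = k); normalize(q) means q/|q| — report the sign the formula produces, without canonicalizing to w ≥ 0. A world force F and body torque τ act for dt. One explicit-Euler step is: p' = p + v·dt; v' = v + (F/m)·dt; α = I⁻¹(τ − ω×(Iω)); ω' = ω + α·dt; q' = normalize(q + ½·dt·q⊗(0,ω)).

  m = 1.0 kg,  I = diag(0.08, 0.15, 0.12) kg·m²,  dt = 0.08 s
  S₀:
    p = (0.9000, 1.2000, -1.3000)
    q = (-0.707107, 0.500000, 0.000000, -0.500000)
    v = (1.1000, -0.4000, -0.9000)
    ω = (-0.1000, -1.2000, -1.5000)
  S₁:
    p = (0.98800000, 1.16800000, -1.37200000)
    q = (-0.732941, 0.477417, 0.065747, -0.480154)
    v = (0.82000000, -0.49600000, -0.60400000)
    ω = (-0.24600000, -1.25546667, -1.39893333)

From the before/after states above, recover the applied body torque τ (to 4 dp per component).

ω₁ − ω₀ = (-0.14600000, -0.05546667, 0.10106667)
ω₀×(Iω₀) = (-0.0540, -0.0060, 0.0084)
applied torque τ = (-0.2000, -0.1100, 0.1600)

τ = (-0.2000, -0.1100, 0.1600)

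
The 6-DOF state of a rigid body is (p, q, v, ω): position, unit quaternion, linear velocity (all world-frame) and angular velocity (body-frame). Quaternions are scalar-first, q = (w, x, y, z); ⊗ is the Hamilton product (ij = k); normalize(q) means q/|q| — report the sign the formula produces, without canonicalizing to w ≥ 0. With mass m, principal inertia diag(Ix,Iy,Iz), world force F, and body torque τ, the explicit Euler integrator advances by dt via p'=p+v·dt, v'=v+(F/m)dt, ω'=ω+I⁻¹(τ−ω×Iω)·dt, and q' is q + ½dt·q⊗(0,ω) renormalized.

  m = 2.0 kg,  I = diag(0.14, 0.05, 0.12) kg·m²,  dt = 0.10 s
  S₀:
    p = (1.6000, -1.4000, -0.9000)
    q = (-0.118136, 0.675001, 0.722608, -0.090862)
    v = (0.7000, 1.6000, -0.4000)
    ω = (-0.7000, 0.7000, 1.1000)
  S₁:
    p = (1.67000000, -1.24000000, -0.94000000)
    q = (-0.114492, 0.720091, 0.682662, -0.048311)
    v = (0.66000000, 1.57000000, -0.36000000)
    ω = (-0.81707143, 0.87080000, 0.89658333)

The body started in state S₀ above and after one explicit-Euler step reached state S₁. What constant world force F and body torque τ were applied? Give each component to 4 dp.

F = (-0.8000, -0.6000, 0.8000)
τ = (-0.1100, 0.0700, -0.2000)

Δv = v₁−v₀ = (-0.04000000, -0.03000000, 0.04000000)
F = m·Δv/dt = (-0.8000, -0.6000, 0.8000)
ω₁ − ω₀ = (-0.11707143, 0.17080000, -0.20341667)
τ = I·(Δω/dt) + ω₀×(Iω₀) = (-0.1100, 0.0700, -0.2000)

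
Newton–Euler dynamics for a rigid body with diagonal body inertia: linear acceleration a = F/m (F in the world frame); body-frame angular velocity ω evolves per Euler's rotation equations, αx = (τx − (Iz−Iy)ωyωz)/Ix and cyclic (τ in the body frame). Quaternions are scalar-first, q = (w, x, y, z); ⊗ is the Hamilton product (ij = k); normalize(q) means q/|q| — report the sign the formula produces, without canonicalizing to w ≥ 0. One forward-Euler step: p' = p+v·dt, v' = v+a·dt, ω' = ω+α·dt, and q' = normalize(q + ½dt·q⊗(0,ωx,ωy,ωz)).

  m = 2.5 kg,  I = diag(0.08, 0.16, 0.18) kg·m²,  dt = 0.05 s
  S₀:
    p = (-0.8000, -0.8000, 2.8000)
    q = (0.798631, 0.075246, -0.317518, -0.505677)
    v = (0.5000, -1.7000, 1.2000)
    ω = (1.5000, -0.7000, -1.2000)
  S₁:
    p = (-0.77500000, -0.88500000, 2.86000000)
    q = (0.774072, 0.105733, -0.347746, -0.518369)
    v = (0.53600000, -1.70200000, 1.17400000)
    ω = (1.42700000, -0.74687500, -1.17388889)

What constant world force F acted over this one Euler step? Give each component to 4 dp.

F = (1.8000, -0.1000, -1.3000)

Δv = v₁−v₀ = (0.03600000, -0.00200000, -0.02600000)
applied force F = (1.8000, -0.1000, -1.3000)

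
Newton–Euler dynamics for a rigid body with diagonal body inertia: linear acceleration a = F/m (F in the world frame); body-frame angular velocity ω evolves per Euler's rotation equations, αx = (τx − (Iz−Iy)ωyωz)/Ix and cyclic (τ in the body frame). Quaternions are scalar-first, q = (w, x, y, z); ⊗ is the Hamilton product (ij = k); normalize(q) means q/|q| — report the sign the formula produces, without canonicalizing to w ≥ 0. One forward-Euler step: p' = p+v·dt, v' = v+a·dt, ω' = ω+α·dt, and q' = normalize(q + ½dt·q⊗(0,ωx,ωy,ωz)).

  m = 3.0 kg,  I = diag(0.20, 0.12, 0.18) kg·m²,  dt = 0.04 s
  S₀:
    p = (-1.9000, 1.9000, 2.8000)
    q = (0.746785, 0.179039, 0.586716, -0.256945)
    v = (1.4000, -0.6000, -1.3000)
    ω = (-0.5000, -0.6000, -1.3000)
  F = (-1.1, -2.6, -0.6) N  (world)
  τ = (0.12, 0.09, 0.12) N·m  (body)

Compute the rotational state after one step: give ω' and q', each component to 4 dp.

ω' = (-0.4854, -0.5743, -1.2680)
q' = (0.7486, 0.1532, 0.5847, -0.2725)

precession coupling ω×(Iω) = (0.0468, 0.0130, -0.0240)
α = I⁻¹(τ − ω×Iω) = (0.3660, 0.6417, 0.8000)
ω' = ω + α·dt = (-0.4854, -0.5743, -1.2680)
Hamilton product q⊗(0,ω) = (0.1075206, -1.2902903, -0.0868478, -0.7848859)
q' = normalize(q + ½dt·q⊗(0,ω)) = (0.7486, 0.1532, 0.5847, -0.2725)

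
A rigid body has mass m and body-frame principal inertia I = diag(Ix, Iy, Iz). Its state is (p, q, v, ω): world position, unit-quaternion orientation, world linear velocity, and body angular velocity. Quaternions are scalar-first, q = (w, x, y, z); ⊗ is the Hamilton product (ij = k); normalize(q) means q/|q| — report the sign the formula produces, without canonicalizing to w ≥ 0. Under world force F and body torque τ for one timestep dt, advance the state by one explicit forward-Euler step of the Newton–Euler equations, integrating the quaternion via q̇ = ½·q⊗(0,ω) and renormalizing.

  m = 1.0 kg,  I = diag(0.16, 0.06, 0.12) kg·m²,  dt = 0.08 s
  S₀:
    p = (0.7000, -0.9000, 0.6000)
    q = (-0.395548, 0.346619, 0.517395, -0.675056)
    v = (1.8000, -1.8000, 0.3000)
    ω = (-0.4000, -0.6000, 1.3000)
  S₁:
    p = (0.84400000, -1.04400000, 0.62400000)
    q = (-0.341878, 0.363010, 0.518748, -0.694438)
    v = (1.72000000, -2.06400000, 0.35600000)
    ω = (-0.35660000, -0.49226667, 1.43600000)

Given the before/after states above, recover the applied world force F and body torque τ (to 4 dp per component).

F = (-1.0000, -3.3000, 0.7000)
τ = (0.0400, 0.0600, 0.1800)

velocity change Δv = (-0.08000000, -0.26400000, 0.05600000)
F = m·Δv/dt = (-1.0000, -3.3000, 0.7000)
ω₁ − ω₀ = (0.04340000, 0.10773333, 0.13600000)
precession coupling = (-0.0468, -0.0208, -0.0240)
I·α + gyro = (0.0400, 0.0600, 0.1800)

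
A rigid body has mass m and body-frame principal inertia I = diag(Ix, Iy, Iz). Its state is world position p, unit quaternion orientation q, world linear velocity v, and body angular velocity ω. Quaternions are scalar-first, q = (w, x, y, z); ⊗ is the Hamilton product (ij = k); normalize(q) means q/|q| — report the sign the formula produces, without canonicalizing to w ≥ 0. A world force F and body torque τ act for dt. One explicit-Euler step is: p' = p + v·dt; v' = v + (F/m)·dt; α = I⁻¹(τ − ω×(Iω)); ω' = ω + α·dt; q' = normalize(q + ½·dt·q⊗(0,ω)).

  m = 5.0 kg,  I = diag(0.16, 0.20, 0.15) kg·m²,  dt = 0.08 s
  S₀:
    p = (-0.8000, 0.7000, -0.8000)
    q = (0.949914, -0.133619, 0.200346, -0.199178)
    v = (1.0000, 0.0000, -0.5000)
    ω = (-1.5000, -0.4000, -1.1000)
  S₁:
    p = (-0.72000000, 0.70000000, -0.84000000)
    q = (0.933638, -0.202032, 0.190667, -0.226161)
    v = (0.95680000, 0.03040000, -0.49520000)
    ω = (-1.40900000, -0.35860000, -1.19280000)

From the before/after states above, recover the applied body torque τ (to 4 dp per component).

τ = (0.1600, 0.1200, -0.1500)

ω₁ − ω₀ = (0.09100000, 0.04140000, -0.09280000)
applied torque τ = (0.1600, 0.1200, -0.1500)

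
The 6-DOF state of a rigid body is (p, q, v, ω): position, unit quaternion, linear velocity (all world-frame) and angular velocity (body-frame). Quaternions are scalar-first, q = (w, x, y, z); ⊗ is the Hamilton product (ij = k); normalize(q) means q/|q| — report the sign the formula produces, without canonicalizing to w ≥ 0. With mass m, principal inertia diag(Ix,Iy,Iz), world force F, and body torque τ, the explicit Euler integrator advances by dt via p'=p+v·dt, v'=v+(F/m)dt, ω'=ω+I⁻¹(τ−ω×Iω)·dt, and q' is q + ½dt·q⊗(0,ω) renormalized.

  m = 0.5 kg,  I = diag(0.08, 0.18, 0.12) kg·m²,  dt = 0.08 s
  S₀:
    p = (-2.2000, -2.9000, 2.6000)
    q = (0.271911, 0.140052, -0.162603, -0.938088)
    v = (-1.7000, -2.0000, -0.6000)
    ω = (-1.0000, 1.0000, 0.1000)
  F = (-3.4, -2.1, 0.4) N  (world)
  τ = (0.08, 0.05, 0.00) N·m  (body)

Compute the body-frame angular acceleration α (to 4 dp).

α = (1.0750, 0.2556, 0.8333)

ω×(Iω) gyroscopic = (-0.0060, 0.0040, -0.1000)
α = I⁻¹(τ − ω×Iω) = (1.0750, 0.2556, 0.8333)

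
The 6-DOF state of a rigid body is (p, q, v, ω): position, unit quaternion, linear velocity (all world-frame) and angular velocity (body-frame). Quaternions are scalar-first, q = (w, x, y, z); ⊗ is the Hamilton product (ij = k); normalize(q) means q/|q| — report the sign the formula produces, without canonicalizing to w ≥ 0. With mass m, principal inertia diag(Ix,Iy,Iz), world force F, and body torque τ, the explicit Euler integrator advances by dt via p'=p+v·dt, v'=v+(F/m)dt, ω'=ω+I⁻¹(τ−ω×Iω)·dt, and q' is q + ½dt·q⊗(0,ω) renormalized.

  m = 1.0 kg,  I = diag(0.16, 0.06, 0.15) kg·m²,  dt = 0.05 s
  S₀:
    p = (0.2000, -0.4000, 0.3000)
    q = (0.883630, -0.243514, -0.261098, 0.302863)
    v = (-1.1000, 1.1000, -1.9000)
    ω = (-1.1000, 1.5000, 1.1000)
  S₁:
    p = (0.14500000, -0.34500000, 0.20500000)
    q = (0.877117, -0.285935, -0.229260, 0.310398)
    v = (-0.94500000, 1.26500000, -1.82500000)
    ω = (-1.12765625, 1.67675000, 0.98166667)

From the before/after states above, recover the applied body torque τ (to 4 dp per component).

Δω = ω₁−ω₀ = (-0.02765625, 0.17675000, -0.11833333)
applied torque τ = (0.0600, 0.2000, -0.1900)

τ = (0.0600, 0.2000, -0.1900)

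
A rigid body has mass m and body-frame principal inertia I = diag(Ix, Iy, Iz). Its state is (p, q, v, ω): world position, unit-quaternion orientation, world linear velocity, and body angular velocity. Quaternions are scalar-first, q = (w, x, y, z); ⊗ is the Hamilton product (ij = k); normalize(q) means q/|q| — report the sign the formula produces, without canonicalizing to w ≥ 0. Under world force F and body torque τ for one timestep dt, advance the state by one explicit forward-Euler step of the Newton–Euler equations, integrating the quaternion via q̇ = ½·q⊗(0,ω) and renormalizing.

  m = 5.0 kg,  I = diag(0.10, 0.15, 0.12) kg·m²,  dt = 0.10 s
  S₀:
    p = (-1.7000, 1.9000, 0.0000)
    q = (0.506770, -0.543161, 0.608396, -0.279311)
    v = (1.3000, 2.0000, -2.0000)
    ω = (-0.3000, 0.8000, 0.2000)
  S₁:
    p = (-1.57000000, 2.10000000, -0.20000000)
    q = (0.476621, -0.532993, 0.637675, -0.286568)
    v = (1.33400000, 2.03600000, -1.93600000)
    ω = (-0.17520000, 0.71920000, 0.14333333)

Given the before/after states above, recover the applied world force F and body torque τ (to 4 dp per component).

rate change Δω = (0.12480000, -0.08080000, -0.05666667)
I·α + gyro = (0.1200, -0.1200, -0.0800)
v₁ − v₀ = (0.03400000, 0.03600000, 0.06400000)
applied force F = (1.7000, 1.8000, 3.2000)

F = (1.7000, 1.8000, 3.2000)
τ = (0.1200, -0.1200, -0.0800)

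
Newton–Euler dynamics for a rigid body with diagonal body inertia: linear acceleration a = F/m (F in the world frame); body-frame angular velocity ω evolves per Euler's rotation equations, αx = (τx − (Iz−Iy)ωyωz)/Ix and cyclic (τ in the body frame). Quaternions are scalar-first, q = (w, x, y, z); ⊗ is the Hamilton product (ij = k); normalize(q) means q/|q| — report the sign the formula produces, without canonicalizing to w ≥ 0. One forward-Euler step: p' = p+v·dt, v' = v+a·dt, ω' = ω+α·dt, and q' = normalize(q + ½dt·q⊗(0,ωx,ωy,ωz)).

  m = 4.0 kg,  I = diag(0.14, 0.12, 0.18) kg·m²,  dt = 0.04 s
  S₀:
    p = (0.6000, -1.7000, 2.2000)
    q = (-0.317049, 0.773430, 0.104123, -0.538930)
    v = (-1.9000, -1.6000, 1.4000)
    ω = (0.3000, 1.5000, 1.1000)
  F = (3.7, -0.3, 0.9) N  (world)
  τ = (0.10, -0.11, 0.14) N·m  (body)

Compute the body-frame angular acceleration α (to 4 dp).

α = (0.0071, -0.8067, 0.8278)

ω×(Iω) gyroscopic = (0.0990, -0.0132, -0.0090)
angular accel α = (0.0071, -0.8067, 0.8278)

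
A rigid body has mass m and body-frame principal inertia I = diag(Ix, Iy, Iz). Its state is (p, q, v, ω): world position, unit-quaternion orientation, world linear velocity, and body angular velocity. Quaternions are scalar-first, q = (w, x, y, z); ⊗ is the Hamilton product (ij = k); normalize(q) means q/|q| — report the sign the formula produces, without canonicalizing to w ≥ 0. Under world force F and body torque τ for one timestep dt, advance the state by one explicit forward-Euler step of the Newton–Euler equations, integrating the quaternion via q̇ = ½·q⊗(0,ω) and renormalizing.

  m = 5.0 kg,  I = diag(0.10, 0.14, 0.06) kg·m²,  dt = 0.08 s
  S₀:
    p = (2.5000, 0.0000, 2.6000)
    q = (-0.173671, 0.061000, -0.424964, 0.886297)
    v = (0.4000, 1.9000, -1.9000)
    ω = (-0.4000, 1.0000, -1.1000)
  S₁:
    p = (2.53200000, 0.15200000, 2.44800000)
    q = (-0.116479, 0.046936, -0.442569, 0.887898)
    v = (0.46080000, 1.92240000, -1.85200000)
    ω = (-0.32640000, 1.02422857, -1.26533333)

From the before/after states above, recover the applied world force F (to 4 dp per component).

Δv = v₁−v₀ = (0.06080000, 0.02240000, 0.04800000)
applied force F = (3.8000, 1.4000, 3.0000)

F = (3.8000, 1.4000, 3.0000)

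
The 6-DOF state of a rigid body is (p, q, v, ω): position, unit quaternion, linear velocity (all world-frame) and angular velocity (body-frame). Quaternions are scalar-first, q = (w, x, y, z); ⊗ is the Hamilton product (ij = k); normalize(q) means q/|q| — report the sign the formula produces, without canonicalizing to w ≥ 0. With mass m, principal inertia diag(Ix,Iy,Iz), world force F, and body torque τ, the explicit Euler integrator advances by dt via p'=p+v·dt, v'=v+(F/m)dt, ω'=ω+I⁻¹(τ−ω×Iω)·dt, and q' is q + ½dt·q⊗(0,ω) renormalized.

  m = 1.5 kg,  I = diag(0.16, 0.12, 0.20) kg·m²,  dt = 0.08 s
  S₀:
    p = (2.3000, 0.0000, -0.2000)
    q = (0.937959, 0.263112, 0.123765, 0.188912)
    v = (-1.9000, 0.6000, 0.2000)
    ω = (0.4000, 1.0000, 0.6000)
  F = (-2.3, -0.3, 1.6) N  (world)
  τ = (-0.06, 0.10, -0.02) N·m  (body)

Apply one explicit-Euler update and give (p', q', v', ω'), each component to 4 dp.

a = F/m = (-1.5333, -0.2000, 1.0667)
p' = p + v·dt = (2.1480, 0.0480, -0.1840)
v' = v + a·dt = (-2.0227, 0.5840, 0.2853)
(τ − ω×Iω)/I = (-0.6750, 0.9133, -0.0200)
new body rate ω' = (0.3460, 1.0731, 0.5984)
2q̇ = q⊗(0,ω) = (-0.3423570, 0.2605306, 0.8556566, 0.7763814)
updated quaternion q' = (0.9231, 0.2732, 0.1578, 0.2197)

p' = (2.1480, 0.0480, -0.1840)
q' = (0.9231, 0.2732, 0.1578, 0.2197)
v' = (-2.0227, 0.5840, 0.2853)
ω' = (0.3460, 1.0731, 0.5984)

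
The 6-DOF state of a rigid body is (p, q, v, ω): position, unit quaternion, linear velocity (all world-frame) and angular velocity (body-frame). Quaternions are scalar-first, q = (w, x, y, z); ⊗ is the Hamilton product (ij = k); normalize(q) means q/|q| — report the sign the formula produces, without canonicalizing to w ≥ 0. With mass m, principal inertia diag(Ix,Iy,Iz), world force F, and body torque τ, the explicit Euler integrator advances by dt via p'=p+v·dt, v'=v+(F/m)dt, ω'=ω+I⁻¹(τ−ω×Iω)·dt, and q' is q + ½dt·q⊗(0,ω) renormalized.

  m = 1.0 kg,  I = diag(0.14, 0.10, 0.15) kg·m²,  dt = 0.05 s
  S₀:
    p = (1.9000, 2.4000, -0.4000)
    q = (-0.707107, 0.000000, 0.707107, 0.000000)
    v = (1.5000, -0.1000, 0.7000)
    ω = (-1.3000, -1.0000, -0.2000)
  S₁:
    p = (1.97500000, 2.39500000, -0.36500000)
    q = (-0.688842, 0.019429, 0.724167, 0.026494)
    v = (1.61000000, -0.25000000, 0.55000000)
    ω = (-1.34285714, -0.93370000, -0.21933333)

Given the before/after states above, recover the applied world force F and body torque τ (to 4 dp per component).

F = (2.2000, -3.0000, -3.0000)
τ = (-0.1100, 0.1300, -0.1100)

Δv = v₁−v₀ = (0.11000000, -0.15000000, -0.15000000)
applied force F = (2.2000, -3.0000, -3.0000)
rate change Δω = (-0.04285714, 0.06630000, -0.01933333)
gyro term ω₀×Iω₀ = (0.0100, -0.0026, -0.0520)
I·α + gyro = (-0.1100, 0.1300, -0.1100)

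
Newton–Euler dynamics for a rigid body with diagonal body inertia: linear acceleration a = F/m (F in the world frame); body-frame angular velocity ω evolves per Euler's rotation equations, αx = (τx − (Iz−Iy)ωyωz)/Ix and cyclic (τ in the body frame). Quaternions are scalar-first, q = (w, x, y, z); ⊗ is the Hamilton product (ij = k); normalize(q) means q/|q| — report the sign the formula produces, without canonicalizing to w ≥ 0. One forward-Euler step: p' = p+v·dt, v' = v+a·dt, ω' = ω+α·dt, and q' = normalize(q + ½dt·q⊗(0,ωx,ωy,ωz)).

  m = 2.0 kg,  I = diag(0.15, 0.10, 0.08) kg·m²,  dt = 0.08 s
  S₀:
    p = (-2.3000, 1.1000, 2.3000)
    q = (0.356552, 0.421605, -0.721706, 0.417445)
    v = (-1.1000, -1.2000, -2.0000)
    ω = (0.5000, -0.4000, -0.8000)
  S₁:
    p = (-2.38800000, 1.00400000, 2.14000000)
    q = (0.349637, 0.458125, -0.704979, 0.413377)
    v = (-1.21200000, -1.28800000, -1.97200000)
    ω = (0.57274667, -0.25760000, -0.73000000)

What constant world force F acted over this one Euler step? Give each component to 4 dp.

F = (-2.8000, -2.2000, 0.7000)

v₁ − v₀ = (-0.11200000, -0.08800000, 0.02800000)
applied force F = (-2.8000, -2.2000, 0.7000)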